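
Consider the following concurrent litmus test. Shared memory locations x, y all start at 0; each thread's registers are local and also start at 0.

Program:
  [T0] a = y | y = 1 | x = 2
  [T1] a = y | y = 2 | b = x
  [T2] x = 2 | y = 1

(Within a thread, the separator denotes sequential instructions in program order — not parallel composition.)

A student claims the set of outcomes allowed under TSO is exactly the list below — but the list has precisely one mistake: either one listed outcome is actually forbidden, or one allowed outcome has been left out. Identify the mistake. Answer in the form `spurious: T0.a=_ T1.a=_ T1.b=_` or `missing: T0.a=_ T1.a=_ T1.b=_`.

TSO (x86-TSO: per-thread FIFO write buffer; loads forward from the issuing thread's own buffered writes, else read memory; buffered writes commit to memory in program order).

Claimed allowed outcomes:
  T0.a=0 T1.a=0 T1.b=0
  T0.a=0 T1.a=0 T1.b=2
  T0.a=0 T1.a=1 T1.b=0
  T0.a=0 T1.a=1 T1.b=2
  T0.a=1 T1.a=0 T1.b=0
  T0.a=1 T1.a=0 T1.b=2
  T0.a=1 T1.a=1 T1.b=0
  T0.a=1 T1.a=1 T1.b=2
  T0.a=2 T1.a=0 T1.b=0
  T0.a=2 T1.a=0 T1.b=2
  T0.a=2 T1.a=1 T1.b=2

spurious: T0.a=1 T1.a=1 T1.b=0

outcome vector order: (T0.a,T1.a,T1.b)
TSO (10): 000, 002, 010, 012, 100, 102, 112, 200, 202, 212
claimed∖TSO = {110}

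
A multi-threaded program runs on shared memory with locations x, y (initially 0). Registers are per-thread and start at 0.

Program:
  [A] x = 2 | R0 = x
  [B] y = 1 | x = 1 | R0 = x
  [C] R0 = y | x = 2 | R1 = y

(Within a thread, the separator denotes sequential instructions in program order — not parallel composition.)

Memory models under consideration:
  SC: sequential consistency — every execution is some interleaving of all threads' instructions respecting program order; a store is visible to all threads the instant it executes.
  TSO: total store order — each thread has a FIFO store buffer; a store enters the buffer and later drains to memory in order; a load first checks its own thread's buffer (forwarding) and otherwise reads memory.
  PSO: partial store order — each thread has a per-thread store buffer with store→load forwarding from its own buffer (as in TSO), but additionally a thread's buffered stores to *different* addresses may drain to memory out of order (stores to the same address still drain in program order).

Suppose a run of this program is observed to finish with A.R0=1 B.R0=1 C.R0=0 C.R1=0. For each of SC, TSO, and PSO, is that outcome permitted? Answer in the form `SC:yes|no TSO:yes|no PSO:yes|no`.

outcome vector order: (A.R0,B.R0,C.R0,C.R1)
SC (11): (1,1,0,0); (1,1,0,1); (1,1,1,1); (1,2,0,1); (1,2,1,1); (2,1,0,0); (2,1,0,1); (2,1,1,1); (2,2,0,0); (2,2,0,1); (2,2,1,1)
TSO (12): (1,1,0,0); (1,1,0,1); (1,1,1,1); (1,2,0,0); (1,2,0,1); (1,2,1,1); (2,1,0,0); (2,1,0,1); (2,1,1,1); (2,2,0,0); (2,2,0,1); (2,2,1,1)
PSO (12): (1,1,0,0); (1,1,0,1); (1,1,1,1); (1,2,0,0); (1,2,0,1); (1,2,1,1); (2,1,0,0); (2,1,0,1); (2,1,1,1); (2,2,0,0); (2,2,0,1); (2,2,1,1)
target (1,1,0,0) ∈ {SC,TSO,PSO}

SC:yes TSO:yes PSO:yes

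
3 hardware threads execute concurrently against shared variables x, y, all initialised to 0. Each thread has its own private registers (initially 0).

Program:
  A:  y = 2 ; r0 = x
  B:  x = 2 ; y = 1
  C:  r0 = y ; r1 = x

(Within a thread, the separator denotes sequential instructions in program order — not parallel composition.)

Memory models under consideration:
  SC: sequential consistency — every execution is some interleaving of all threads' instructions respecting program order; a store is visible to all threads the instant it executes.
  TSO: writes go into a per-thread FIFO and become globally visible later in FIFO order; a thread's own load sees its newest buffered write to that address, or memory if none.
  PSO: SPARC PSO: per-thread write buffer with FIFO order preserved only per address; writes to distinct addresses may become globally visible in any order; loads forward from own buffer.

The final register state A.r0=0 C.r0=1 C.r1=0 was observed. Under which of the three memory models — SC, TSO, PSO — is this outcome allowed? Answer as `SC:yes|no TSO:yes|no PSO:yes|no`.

SC:no TSO:no PSO:yes

outcome vector order: (A.r0,C.r0,C.r1)
[SC] allowed = {(0,0,0), (0,0,2), (0,1,2), (0,2,0), (0,2,2), (2,0,0), (2,0,2), (2,1,2), (2,2,0), (2,2,2)}
[TSO] allowed = {(0,0,0), (0,0,2), (0,1,2), (0,2,0), (0,2,2), (2,0,0), (2,0,2), (2,1,2), (2,2,0), (2,2,2)}
[PSO] allowed = {(0,0,0), (0,0,2), (0,1,0), (0,1,2), (0,2,0), (0,2,2), (2,0,0), (2,0,2), (2,1,0), (2,1,2), (2,2,0), (2,2,2)}
target (0,1,0) ∈ {PSO}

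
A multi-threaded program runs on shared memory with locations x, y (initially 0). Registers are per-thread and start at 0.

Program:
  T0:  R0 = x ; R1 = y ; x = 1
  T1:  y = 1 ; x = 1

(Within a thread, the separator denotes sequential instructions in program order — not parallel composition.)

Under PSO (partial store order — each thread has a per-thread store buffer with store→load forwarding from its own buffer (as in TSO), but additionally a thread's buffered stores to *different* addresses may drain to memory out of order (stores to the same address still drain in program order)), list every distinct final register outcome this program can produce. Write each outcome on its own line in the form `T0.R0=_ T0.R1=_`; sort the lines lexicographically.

outcome vector order: (T0.R0,T0.R1)
|PSO outcomes| = 4

T0.R0=0 T0.R1=0
T0.R0=0 T0.R1=1
T0.R0=1 T0.R1=0
T0.R0=1 T0.R1=1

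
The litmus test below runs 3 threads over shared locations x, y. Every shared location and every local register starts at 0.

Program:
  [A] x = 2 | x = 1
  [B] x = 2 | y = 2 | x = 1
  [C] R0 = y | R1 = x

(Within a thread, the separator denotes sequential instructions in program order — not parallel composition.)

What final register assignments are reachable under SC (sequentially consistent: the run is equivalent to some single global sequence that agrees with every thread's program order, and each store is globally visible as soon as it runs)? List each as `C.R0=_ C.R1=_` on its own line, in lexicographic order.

C.R0=0 C.R1=0
C.R0=0 C.R1=1
C.R0=0 C.R1=2
C.R0=2 C.R1=1
C.R0=2 C.R1=2

outcome vector order: (C.R0,C.R1)
|SC outcomes| = 5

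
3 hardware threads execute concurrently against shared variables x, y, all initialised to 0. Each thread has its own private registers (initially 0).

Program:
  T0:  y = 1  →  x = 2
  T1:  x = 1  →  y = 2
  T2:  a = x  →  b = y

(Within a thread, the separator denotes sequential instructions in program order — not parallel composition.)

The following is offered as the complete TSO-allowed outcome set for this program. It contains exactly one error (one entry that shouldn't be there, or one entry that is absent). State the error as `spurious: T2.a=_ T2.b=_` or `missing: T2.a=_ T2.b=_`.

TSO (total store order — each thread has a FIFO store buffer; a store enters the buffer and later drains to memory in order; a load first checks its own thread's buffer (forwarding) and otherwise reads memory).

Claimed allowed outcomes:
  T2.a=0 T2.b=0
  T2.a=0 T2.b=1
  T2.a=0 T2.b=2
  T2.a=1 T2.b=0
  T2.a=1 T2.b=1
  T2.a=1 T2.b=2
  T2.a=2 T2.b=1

outcome vector order: (T2.a,T2.b)
[TSO] allowed = {<0 0> <0 1> <0 2> <1 0> <1 1> <1 2> <2 1> <2 2>}
TSO∖claimed = {<2 2>}

missing: T2.a=2 T2.b=2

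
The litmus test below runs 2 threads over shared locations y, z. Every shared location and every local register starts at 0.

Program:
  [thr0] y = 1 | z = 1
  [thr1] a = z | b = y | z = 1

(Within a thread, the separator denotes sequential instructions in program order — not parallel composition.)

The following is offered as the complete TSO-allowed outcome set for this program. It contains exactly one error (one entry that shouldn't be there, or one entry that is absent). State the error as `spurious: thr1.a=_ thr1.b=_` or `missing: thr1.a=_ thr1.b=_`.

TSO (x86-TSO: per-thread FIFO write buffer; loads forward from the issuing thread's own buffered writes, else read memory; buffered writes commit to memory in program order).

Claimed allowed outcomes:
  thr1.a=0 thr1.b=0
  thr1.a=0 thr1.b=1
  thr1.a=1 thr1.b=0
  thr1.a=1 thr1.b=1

outcome vector order: (thr1.a,thr1.b)
TSO: 3 outcomes — {0/0, 0/1, 1/1}
claimed∖TSO = {1/0}

spurious: thr1.a=1 thr1.b=0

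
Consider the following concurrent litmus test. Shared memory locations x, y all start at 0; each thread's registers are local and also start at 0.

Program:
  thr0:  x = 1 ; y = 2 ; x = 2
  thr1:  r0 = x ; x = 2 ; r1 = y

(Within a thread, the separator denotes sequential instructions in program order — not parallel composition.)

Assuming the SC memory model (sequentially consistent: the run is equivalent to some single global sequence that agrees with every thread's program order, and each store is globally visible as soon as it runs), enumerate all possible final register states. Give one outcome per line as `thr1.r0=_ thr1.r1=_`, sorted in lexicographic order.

thr1.r0=0 thr1.r1=0
thr1.r0=0 thr1.r1=2
thr1.r0=1 thr1.r1=0
thr1.r0=1 thr1.r1=2
thr1.r0=2 thr1.r1=2

outcome vector order: (thr1.r0,thr1.r1)
|SC outcomes| = 5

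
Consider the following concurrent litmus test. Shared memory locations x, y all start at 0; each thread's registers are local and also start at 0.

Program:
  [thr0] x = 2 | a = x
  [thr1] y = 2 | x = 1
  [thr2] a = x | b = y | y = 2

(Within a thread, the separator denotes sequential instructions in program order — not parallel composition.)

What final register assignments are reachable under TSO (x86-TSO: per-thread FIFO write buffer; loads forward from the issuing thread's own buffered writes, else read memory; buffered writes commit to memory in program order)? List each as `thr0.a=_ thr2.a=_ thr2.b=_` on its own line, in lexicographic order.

outcome vector order: (thr0.a,thr2.a,thr2.b)
|TSO outcomes| = 10

thr0.a=1 thr2.a=0 thr2.b=0
thr0.a=1 thr2.a=0 thr2.b=2
thr0.a=1 thr2.a=1 thr2.b=2
thr0.a=1 thr2.a=2 thr2.b=0
thr0.a=1 thr2.a=2 thr2.b=2
thr0.a=2 thr2.a=0 thr2.b=0
thr0.a=2 thr2.a=0 thr2.b=2
thr0.a=2 thr2.a=1 thr2.b=2
thr0.a=2 thr2.a=2 thr2.b=0
thr0.a=2 thr2.a=2 thr2.b=2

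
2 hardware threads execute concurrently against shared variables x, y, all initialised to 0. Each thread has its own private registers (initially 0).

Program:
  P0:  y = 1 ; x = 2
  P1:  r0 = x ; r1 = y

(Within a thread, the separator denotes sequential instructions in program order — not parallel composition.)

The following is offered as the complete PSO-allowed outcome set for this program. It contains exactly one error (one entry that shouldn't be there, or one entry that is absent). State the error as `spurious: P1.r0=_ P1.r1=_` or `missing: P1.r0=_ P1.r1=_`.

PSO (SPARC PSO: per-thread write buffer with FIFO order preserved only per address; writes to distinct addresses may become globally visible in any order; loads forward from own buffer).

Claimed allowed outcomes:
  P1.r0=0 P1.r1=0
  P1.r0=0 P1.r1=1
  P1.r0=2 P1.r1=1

missing: P1.r0=2 P1.r1=0

outcome vector order: (P1.r0,P1.r1)
PSO (4): 0/0, 0/1, 2/0, 2/1
PSO∖claimed = {2/0}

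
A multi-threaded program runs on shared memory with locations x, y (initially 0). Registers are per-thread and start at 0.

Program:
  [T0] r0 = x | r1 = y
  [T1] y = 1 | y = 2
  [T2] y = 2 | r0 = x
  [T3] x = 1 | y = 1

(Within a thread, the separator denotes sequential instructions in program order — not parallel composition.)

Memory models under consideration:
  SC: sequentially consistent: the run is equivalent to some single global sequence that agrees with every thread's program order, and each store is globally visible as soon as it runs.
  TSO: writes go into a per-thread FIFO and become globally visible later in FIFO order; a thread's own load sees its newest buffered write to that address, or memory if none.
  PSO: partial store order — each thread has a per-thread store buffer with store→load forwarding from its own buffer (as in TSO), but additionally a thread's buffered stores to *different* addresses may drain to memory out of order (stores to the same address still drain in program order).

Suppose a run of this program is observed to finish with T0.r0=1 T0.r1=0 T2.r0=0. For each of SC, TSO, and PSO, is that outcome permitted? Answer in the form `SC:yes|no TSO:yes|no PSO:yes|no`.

SC:no TSO:yes PSO:yes

outcome vector order: (T0.r0,T0.r1,T2.r0)
SC (11): 0/0/0 0/0/1 0/1/0 0/1/1 0/2/0 0/2/1 1/0/1 1/1/0 1/1/1 1/2/0 1/2/1
TSO (12): 0/0/0 0/0/1 0/1/0 0/1/1 0/2/0 0/2/1 1/0/0 1/0/1 1/1/0 1/1/1 1/2/0 1/2/1
PSO (12): 0/0/0 0/0/1 0/1/0 0/1/1 0/2/0 0/2/1 1/0/0 1/0/1 1/1/0 1/1/1 1/2/0 1/2/1
target 1/0/0 ∈ {TSO,PSO}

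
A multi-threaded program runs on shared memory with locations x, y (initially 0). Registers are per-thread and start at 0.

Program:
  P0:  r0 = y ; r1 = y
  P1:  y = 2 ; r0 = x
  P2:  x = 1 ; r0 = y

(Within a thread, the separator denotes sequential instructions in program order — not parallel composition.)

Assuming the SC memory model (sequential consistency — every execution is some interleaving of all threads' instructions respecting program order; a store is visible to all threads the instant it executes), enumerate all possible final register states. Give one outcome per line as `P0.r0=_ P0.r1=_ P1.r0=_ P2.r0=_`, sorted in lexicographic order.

outcome vector order: (P0.r0,P0.r1,P1.r0,P2.r0)
|SC outcomes| = 9

P0.r0=0 P0.r1=0 P1.r0=0 P2.r0=2
P0.r0=0 P0.r1=0 P1.r0=1 P2.r0=0
P0.r0=0 P0.r1=0 P1.r0=1 P2.r0=2
P0.r0=0 P0.r1=2 P1.r0=0 P2.r0=2
P0.r0=0 P0.r1=2 P1.r0=1 P2.r0=0
P0.r0=0 P0.r1=2 P1.r0=1 P2.r0=2
P0.r0=2 P0.r1=2 P1.r0=0 P2.r0=2
P0.r0=2 P0.r1=2 P1.r0=1 P2.r0=0
P0.r0=2 P0.r1=2 P1.r0=1 P2.r0=2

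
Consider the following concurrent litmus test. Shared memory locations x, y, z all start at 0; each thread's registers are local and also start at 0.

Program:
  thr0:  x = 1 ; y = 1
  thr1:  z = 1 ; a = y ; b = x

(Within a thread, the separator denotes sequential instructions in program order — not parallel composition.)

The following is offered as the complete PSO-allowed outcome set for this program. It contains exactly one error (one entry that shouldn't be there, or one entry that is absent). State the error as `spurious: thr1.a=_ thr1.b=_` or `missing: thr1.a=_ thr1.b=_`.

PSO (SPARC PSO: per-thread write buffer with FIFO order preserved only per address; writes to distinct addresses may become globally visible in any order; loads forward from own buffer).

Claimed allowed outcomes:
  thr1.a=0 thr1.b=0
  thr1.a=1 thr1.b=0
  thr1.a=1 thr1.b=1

outcome vector order: (thr1.a,thr1.b)
PSO: 4 outcomes — {00; 01; 10; 11}
PSO∖claimed = {01}

missing: thr1.a=0 thr1.b=1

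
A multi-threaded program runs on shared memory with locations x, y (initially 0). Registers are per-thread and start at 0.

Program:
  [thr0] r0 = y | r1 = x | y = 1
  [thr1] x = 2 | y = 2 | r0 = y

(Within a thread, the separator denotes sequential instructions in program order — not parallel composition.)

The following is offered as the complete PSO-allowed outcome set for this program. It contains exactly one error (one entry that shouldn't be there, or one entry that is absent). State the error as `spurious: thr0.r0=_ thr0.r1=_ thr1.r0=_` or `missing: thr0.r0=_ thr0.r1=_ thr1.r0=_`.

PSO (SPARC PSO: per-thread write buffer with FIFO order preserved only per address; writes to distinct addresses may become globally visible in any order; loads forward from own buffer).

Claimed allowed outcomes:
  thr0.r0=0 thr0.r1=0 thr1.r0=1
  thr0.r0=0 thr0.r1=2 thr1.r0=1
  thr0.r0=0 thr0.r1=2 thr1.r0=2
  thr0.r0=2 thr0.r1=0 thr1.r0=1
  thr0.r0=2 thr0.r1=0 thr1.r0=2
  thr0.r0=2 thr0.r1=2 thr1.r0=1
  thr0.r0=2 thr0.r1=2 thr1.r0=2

outcome vector order: (thr0.r0,thr0.r1,thr1.r0)
[PSO] allowed = {<0 0 1>, <0 0 2>, <0 2 1>, <0 2 2>, <2 0 1>, <2 0 2>, <2 2 1>, <2 2 2>}
PSO∖claimed = {<0 0 2>}

missing: thr0.r0=0 thr0.r1=0 thr1.r0=2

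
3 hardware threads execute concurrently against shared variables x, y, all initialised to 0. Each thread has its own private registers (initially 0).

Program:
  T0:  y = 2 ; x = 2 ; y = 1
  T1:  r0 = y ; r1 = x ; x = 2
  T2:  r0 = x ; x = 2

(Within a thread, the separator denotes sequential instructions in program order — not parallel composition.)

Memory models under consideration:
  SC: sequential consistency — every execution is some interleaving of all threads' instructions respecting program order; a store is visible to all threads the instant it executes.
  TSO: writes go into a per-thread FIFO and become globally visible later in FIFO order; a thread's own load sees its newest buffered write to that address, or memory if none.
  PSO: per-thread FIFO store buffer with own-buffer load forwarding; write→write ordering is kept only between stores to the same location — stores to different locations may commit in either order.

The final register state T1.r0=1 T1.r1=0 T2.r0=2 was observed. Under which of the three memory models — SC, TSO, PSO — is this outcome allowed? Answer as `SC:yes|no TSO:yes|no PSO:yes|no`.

SC:no TSO:no PSO:yes

outcome vector order: (T1.r0,T1.r1,T2.r0)
under SC → 0/0/0 0/0/2 0/2/0 0/2/2 1/2/0 1/2/2 2/0/0 2/0/2 2/2/0 2/2/2
under TSO → 0/0/0 0/0/2 0/2/0 0/2/2 1/2/0 1/2/2 2/0/0 2/0/2 2/2/0 2/2/2
under PSO → 0/0/0 0/0/2 0/2/0 0/2/2 1/0/0 1/0/2 1/2/0 1/2/2 2/0/0 2/0/2 2/2/0 2/2/2
target 1/0/2 ∈ {PSO}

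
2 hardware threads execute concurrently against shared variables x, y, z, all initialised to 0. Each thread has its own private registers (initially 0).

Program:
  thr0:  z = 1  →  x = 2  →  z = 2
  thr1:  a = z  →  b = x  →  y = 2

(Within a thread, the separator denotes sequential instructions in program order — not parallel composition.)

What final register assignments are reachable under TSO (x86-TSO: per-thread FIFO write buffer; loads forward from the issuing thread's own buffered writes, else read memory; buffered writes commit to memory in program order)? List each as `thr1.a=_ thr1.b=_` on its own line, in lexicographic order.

outcome vector order: (thr1.a,thr1.b)
|TSO outcomes| = 5

thr1.a=0 thr1.b=0
thr1.a=0 thr1.b=2
thr1.a=1 thr1.b=0
thr1.a=1 thr1.b=2
thr1.a=2 thr1.b=2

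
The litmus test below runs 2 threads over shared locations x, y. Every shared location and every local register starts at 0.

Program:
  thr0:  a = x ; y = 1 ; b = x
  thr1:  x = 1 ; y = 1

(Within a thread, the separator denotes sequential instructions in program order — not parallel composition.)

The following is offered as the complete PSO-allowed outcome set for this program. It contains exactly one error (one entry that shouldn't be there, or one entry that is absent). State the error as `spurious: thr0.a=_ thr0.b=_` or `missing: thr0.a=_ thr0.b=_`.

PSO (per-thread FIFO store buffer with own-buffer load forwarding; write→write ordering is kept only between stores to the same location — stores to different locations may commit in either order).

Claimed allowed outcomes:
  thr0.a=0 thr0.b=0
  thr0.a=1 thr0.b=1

missing: thr0.a=0 thr0.b=1

outcome vector order: (thr0.a,thr0.b)
PSO: 3 outcomes — {<0 0>, <0 1>, <1 1>}
PSO∖claimed = {<0 1>}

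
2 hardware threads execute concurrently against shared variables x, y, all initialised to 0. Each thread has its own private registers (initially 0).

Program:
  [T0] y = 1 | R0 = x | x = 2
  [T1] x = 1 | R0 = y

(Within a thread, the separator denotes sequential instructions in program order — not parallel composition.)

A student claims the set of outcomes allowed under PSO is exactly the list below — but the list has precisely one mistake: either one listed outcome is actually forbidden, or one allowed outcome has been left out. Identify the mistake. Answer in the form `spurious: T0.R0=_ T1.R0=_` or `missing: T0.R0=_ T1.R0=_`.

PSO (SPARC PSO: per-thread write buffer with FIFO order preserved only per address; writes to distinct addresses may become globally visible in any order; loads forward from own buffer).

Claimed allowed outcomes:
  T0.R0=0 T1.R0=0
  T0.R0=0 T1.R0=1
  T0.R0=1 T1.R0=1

outcome vector order: (T0.R0,T1.R0)
[PSO] allowed = {0/0 0/1 1/0 1/1}
PSO∖claimed = {1/0}

missing: T0.R0=1 T1.R0=0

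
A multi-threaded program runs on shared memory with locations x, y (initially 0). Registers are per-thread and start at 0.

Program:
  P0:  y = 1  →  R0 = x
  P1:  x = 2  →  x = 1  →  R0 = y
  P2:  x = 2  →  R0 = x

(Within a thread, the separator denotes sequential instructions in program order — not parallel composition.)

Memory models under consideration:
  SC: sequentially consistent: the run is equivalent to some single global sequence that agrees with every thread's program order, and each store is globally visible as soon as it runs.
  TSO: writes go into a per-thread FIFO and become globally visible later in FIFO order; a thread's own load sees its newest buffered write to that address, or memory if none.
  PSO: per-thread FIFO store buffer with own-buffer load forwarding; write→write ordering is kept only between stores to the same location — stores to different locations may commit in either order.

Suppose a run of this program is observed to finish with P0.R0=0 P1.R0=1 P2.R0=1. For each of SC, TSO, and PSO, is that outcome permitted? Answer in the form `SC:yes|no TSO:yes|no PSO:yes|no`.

outcome vector order: (P0.R0,P1.R0,P2.R0)
SC: 9 outcomes — {011, 012, 101, 102, 111, 112, 202, 211, 212}
TSO: 12 outcomes — {001, 002, 011, 012, 101, 102, 111, 112, 201, 202, 211, 212}
PSO: 12 outcomes — {001, 002, 011, 012, 101, 102, 111, 112, 201, 202, 211, 212}
target 011 ∈ {SC,TSO,PSO}

SC:yes TSO:yes PSO:yes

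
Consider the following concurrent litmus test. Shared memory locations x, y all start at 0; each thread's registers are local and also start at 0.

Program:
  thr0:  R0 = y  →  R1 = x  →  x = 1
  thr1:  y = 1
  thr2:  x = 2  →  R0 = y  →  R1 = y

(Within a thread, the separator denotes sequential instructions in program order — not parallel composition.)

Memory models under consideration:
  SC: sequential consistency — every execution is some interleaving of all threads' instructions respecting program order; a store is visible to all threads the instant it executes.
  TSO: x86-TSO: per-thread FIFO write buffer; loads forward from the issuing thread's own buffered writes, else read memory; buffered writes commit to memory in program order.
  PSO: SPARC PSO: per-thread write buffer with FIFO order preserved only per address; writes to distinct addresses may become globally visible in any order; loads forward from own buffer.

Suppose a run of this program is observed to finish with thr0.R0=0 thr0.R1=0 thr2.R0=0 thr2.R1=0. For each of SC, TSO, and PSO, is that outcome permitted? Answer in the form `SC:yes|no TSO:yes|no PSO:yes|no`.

outcome vector order: (thr0.R0,thr0.R1,thr2.R0,thr2.R1)
SC (10): (0,0,0,0), (0,0,0,1), (0,0,1,1), (0,2,0,0), (0,2,0,1), (0,2,1,1), (1,0,1,1), (1,2,0,0), (1,2,0,1), (1,2,1,1)
TSO (12): (0,0,0,0), (0,0,0,1), (0,0,1,1), (0,2,0,0), (0,2,0,1), (0,2,1,1), (1,0,0,0), (1,0,0,1), (1,0,1,1), (1,2,0,0), (1,2,0,1), (1,2,1,1)
PSO (12): (0,0,0,0), (0,0,0,1), (0,0,1,1), (0,2,0,0), (0,2,0,1), (0,2,1,1), (1,0,0,0), (1,0,0,1), (1,0,1,1), (1,2,0,0), (1,2,0,1), (1,2,1,1)
target (0,0,0,0) ∈ {SC,TSO,PSO}

SC:yes TSO:yes PSO:yes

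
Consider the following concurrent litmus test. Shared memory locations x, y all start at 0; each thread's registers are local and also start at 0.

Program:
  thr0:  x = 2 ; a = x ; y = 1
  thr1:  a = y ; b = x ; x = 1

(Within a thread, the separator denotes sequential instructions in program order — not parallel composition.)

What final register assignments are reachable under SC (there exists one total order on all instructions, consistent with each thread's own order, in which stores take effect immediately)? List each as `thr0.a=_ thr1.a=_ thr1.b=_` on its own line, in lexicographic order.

thr0.a=1 thr1.a=0 thr1.b=0
thr0.a=1 thr1.a=0 thr1.b=2
thr0.a=2 thr1.a=0 thr1.b=0
thr0.a=2 thr1.a=0 thr1.b=2
thr0.a=2 thr1.a=1 thr1.b=2

outcome vector order: (thr0.a,thr1.a,thr1.b)
|SC outcomes| = 5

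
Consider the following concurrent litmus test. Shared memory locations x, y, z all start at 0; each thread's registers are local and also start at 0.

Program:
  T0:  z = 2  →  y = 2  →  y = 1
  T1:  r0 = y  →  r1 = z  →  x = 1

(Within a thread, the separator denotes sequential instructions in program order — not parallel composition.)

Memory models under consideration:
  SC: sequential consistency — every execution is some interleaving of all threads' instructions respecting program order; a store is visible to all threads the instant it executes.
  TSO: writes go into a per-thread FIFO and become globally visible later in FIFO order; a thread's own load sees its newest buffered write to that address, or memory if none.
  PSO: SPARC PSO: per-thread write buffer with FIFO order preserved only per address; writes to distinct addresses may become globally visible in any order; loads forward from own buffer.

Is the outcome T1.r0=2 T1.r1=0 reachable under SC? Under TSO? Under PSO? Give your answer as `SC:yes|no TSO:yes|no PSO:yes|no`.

SC:no TSO:no PSO:yes

outcome vector order: (T1.r0,T1.r1)
[SC] allowed = {<0 0>; <0 2>; <1 2>; <2 2>}
[TSO] allowed = {<0 0>; <0 2>; <1 2>; <2 2>}
[PSO] allowed = {<0 0>; <0 2>; <1 0>; <1 2>; <2 0>; <2 2>}
target <2 0> ∈ {PSO}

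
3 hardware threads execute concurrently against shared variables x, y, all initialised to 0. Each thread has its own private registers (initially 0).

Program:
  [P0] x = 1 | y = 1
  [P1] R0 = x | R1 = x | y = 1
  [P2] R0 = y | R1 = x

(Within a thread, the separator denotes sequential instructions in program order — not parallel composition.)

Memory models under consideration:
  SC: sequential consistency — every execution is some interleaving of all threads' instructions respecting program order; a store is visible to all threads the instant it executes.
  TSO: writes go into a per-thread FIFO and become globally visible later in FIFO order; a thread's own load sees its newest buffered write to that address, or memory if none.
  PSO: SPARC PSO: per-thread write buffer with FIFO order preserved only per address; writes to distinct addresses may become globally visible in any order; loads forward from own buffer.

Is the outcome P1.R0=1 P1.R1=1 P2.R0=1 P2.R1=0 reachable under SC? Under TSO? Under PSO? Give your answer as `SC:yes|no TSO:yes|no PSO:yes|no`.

outcome vector order: (P1.R0,P1.R1,P2.R0,P2.R1)
SC (10): (0,0,0,0), (0,0,0,1), (0,0,1,0), (0,0,1,1), (0,1,0,0), (0,1,0,1), (0,1,1,1), (1,1,0,0), (1,1,0,1), (1,1,1,1)
TSO (10): (0,0,0,0), (0,0,0,1), (0,0,1,0), (0,0,1,1), (0,1,0,0), (0,1,0,1), (0,1,1,1), (1,1,0,0), (1,1,0,1), (1,1,1,1)
PSO (12): (0,0,0,0), (0,0,0,1), (0,0,1,0), (0,0,1,1), (0,1,0,0), (0,1,0,1), (0,1,1,0), (0,1,1,1), (1,1,0,0), (1,1,0,1), (1,1,1,0), (1,1,1,1)
target (1,1,1,0) ∈ {PSO}

SC:no TSO:no PSO:yes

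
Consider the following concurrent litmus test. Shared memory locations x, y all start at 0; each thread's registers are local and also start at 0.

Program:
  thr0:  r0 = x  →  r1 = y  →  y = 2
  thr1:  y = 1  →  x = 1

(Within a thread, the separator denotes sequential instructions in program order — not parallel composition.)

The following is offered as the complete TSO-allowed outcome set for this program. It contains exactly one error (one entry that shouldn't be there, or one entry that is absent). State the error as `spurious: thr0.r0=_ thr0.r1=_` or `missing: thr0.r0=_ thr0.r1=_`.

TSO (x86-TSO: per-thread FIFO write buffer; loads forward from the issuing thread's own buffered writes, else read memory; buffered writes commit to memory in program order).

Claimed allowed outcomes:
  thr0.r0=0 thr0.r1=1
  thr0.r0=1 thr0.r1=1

outcome vector order: (thr0.r0,thr0.r1)
TSO: 3 outcomes — {00 01 11}
TSO∖claimed = {00}

missing: thr0.r0=0 thr0.r1=0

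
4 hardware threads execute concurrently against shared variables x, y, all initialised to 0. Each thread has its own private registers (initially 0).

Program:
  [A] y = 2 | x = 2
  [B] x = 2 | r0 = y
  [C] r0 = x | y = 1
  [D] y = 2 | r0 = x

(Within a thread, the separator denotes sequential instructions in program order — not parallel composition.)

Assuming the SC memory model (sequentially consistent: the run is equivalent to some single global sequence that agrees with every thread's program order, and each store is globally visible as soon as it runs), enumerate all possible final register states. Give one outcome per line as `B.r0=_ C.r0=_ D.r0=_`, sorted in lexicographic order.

B.r0=0 C.r0=0 D.r0=2
B.r0=0 C.r0=2 D.r0=2
B.r0=1 C.r0=0 D.r0=0
B.r0=1 C.r0=0 D.r0=2
B.r0=1 C.r0=2 D.r0=0
B.r0=1 C.r0=2 D.r0=2
B.r0=2 C.r0=0 D.r0=0
B.r0=2 C.r0=0 D.r0=2
B.r0=2 C.r0=2 D.r0=0
B.r0=2 C.r0=2 D.r0=2

outcome vector order: (B.r0,C.r0,D.r0)
|SC outcomes| = 10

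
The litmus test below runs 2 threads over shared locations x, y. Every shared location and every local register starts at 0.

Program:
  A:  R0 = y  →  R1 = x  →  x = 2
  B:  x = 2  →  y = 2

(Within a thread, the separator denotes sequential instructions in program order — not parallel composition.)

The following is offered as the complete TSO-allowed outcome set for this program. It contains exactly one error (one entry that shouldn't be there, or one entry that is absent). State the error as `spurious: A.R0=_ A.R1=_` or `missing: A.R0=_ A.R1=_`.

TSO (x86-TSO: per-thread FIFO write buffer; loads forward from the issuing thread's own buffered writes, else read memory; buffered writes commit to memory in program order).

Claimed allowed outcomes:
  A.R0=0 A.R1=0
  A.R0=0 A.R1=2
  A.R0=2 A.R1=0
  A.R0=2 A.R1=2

outcome vector order: (A.R0,A.R1)
[TSO] allowed = {00, 02, 22}
claimed∖TSO = {20}

spurious: A.R0=2 A.R1=0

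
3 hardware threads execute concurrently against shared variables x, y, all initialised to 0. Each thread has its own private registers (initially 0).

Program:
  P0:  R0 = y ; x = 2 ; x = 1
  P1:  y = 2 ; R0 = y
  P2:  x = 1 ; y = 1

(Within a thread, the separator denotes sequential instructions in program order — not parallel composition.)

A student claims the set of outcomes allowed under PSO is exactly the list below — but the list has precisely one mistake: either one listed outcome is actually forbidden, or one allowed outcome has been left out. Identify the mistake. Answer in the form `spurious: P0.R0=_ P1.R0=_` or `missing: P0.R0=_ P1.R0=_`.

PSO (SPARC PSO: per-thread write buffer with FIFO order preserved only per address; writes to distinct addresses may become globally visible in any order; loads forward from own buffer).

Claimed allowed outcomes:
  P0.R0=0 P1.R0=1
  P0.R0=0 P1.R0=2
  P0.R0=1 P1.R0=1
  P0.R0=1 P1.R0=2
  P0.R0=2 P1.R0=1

missing: P0.R0=2 P1.R0=2

outcome vector order: (P0.R0,P1.R0)
[PSO] allowed = {<0 1>; <0 2>; <1 1>; <1 2>; <2 1>; <2 2>}
PSO∖claimed = {<2 2>}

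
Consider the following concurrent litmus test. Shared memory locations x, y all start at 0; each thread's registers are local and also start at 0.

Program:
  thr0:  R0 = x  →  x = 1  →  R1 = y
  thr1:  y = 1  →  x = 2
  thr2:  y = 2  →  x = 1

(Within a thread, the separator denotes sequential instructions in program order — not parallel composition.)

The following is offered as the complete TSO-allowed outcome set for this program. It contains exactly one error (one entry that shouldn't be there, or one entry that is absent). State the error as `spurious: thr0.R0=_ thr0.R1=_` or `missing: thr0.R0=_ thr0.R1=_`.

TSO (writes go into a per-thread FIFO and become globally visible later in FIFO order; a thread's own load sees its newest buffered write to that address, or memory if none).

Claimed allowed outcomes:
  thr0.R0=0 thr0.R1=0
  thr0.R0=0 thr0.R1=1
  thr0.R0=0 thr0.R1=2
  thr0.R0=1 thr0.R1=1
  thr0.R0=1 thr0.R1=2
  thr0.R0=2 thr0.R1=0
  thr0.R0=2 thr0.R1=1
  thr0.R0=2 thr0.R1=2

spurious: thr0.R0=2 thr0.R1=0

outcome vector order: (thr0.R0,thr0.R1)
TSO: 7 outcomes — {(0,0); (0,1); (0,2); (1,1); (1,2); (2,1); (2,2)}
claimed∖TSO = {(2,0)}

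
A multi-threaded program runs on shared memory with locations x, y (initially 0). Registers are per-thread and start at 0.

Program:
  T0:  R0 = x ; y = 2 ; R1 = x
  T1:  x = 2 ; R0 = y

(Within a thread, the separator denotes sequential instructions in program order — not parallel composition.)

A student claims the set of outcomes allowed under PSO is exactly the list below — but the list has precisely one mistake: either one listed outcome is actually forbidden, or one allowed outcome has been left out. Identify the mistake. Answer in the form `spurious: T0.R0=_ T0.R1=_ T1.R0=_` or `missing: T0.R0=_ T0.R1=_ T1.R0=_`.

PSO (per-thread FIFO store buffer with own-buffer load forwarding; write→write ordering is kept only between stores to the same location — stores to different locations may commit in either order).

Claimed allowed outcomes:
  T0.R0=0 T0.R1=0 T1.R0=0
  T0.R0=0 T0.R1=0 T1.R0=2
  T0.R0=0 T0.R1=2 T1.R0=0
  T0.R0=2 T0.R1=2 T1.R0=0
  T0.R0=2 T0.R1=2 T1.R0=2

outcome vector order: (T0.R0,T0.R1,T1.R0)
PSO (6): (0,0,0); (0,0,2); (0,2,0); (0,2,2); (2,2,0); (2,2,2)
PSO∖claimed = {(0,2,2)}

missing: T0.R0=0 T0.R1=2 T1.R0=2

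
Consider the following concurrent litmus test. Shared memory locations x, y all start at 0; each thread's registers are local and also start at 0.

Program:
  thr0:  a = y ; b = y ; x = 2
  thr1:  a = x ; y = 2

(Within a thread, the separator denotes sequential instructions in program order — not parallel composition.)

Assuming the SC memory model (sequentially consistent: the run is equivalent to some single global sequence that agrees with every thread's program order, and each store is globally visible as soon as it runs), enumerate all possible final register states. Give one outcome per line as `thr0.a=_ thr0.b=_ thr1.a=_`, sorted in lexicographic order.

thr0.a=0 thr0.b=0 thr1.a=0
thr0.a=0 thr0.b=0 thr1.a=2
thr0.a=0 thr0.b=2 thr1.a=0
thr0.a=2 thr0.b=2 thr1.a=0

outcome vector order: (thr0.a,thr0.b,thr1.a)
|SC outcomes| = 4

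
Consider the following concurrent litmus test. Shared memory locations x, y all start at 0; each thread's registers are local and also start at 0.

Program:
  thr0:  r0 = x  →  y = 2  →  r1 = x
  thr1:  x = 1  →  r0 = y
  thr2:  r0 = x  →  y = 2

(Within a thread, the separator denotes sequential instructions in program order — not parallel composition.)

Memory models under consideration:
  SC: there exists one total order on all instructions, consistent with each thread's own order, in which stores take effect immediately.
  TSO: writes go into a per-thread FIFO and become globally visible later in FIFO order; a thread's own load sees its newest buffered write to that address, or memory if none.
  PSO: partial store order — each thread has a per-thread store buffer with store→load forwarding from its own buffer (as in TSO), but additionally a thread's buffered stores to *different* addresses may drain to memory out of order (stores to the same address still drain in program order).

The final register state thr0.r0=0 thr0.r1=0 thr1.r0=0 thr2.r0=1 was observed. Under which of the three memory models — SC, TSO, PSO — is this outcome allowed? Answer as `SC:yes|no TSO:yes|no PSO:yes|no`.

outcome vector order: (thr0.r0,thr0.r1,thr1.r0,thr2.r0)
SC (10): 0/0/2/0; 0/0/2/1; 0/1/0/0; 0/1/0/1; 0/1/2/0; 0/1/2/1; 1/1/0/0; 1/1/0/1; 1/1/2/0; 1/1/2/1
TSO (12): 0/0/0/0; 0/0/0/1; 0/0/2/0; 0/0/2/1; 0/1/0/0; 0/1/0/1; 0/1/2/0; 0/1/2/1; 1/1/0/0; 1/1/0/1; 1/1/2/0; 1/1/2/1
PSO (12): 0/0/0/0; 0/0/0/1; 0/0/2/0; 0/0/2/1; 0/1/0/0; 0/1/0/1; 0/1/2/0; 0/1/2/1; 1/1/0/0; 1/1/0/1; 1/1/2/0; 1/1/2/1
target 0/0/0/1 ∈ {TSO,PSO}

SC:no TSO:yes PSO:yes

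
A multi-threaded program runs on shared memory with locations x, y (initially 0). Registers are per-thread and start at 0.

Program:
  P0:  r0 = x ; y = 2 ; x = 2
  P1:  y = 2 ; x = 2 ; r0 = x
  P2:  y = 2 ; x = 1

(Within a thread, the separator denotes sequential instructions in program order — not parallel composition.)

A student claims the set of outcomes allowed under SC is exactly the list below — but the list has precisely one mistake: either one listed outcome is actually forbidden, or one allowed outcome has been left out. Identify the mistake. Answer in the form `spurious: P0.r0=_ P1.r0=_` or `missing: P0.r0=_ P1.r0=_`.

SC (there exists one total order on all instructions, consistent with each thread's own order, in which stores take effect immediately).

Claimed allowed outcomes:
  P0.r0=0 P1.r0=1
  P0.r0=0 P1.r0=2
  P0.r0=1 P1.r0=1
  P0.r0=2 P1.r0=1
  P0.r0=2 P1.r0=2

missing: P0.r0=1 P1.r0=2

outcome vector order: (P0.r0,P1.r0)
[SC] allowed = {(0,1) (0,2) (1,1) (1,2) (2,1) (2,2)}
SC∖claimed = {(1,2)}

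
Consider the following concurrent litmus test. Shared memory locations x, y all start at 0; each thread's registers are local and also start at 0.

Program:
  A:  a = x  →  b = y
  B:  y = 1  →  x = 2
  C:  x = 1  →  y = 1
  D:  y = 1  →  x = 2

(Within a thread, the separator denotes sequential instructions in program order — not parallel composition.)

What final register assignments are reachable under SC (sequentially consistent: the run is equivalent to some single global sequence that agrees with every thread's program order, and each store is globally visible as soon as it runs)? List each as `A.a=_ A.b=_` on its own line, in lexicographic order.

outcome vector order: (A.a,A.b)
|SC outcomes| = 5

A.a=0 A.b=0
A.a=0 A.b=1
A.a=1 A.b=0
A.a=1 A.b=1
A.a=2 A.b=1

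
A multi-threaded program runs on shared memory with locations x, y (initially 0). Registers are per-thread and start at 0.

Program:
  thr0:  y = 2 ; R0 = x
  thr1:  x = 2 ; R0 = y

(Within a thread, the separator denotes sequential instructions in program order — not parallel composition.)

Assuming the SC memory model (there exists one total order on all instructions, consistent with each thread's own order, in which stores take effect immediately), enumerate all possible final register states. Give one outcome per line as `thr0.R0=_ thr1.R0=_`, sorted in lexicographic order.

thr0.R0=0 thr1.R0=2
thr0.R0=2 thr1.R0=0
thr0.R0=2 thr1.R0=2

outcome vector order: (thr0.R0,thr1.R0)
|SC outcomes| = 3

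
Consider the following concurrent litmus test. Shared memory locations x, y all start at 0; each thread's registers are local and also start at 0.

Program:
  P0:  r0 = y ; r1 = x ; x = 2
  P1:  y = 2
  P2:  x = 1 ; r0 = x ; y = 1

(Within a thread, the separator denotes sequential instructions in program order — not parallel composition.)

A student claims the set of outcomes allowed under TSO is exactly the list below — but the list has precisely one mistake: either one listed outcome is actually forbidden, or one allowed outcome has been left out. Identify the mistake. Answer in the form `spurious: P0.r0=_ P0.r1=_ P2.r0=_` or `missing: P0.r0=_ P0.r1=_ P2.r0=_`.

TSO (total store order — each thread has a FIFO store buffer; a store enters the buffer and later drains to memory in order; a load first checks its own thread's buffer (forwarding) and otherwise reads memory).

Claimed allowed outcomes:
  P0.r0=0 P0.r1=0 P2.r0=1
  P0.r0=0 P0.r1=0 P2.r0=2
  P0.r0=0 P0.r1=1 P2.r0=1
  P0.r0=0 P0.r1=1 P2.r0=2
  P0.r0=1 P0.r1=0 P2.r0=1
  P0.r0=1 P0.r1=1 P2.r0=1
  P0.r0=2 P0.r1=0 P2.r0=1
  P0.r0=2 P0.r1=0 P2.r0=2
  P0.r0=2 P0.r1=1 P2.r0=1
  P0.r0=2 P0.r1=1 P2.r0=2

spurious: P0.r0=1 P0.r1=0 P2.r0=1

outcome vector order: (P0.r0,P0.r1,P2.r0)
TSO: 9 outcomes — {(0,0,1), (0,0,2), (0,1,1), (0,1,2), (1,1,1), (2,0,1), (2,0,2), (2,1,1), (2,1,2)}
claimed∖TSO = {(1,0,1)}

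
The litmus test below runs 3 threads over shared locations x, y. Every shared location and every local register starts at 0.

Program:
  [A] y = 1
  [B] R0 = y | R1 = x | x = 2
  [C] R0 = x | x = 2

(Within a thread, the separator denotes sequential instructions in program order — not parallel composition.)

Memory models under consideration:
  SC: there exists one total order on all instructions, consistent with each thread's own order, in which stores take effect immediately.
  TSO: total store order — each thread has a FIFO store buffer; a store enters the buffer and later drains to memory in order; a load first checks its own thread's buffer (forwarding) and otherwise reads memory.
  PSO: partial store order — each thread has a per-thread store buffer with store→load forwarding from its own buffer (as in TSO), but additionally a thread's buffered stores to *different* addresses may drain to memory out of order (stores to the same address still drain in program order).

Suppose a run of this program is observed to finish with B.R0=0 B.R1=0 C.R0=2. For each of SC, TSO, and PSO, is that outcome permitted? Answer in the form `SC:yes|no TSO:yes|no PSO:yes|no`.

SC:yes TSO:yes PSO:yes

outcome vector order: (B.R0,B.R1,C.R0)
SC (6): 000, 002, 020, 100, 102, 120
TSO (6): 000, 002, 020, 100, 102, 120
PSO (6): 000, 002, 020, 100, 102, 120
target 002 ∈ {SC,TSO,PSO}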